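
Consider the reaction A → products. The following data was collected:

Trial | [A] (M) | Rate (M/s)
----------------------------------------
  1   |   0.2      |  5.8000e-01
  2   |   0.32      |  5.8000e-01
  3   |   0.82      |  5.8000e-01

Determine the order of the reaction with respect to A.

zeroth order (0)

Step 1: Compare trials - when concentration changes, rate stays constant.
Step 2: rate₂/rate₁ = 5.8000e-01/5.8000e-01 = 1
Step 3: [A]₂/[A]₁ = 0.32/0.2 = 1.6
Step 4: Since rate ratio ≈ (conc ratio)^0, the reaction is zeroth order.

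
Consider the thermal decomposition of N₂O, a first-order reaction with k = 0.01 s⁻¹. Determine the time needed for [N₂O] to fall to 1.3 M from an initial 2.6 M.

69.31 s

Step 1: For first-order: t = ln([N₂O]₀/[N₂O])/k
Step 2: t = ln(2.6/1.3)/0.01
Step 3: t = ln(2)/0.01
Step 4: t = 0.6931/0.01 = 69.31 s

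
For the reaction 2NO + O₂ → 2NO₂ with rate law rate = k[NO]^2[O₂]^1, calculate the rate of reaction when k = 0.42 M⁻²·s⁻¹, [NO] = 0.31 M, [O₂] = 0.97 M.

0.03915 M/s

Step 1: The rate law is rate = k[NO]^2[O₂]^1
Step 2: Substitute: rate = 0.42 × (0.31)^2 × (0.97)^1
Step 3: rate = 0.42 × 0.0961 × 0.97 = 0.0391511 M/s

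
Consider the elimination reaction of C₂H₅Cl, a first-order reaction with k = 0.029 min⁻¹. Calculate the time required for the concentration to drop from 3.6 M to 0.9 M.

47.8 min

Step 1: For first-order: t = ln([C₂H₅Cl]₀/[C₂H₅Cl])/k
Step 2: t = ln(3.6/0.9)/0.029
Step 3: t = ln(4)/0.029
Step 4: t = 1.386/0.029 = 47.8 min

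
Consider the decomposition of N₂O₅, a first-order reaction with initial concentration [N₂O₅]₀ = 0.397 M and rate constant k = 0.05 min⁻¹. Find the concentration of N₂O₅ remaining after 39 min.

0.05648 M

Step 1: For a first-order reaction: [N₂O₅] = [N₂O₅]₀ × e^(-kt)
Step 2: [N₂O₅] = 0.397 × e^(-0.05 × 39)
Step 3: [N₂O₅] = 0.397 × e^(-1.95)
Step 4: [N₂O₅] = 0.397 × 0.142274 = 0.05648 M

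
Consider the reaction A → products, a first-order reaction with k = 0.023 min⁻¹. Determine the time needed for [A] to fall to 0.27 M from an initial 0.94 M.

54.24 min

Step 1: For first-order: t = ln([A]₀/[A])/k
Step 2: t = ln(0.94/0.27)/0.023
Step 3: t = ln(3.481)/0.023
Step 4: t = 1.247/0.023 = 54.24 min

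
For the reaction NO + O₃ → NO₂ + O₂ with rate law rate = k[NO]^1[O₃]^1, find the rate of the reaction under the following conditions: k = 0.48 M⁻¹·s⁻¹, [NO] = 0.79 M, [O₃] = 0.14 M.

0.05309 M/s

Step 1: The rate law is rate = k[NO]^1[O₃]^1
Step 2: Substitute: rate = 0.48 × (0.79)^1 × (0.14)^1
Step 3: rate = 0.48 × 0.79 × 0.14 = 0.053088 M/s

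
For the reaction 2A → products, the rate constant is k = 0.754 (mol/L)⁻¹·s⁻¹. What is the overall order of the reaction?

second order (2)

Step 1: The units of k for an nth-order reaction are (concentration)^(1-n)·(time)⁻¹.
Step 2: Here k has units (mol/L)⁻¹·s⁻¹, so the concentration exponent is -1.
Step 3: 1 - n = -1 ⇒ n = 2. The reaction is second order.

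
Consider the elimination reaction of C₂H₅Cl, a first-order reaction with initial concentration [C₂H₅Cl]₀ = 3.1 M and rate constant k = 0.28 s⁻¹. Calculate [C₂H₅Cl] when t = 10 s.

0.1885 M

Step 1: For a first-order reaction: [C₂H₅Cl] = [C₂H₅Cl]₀ × e^(-kt)
Step 2: [C₂H₅Cl] = 3.1 × e^(-0.28 × 10)
Step 3: [C₂H₅Cl] = 3.1 × e^(-2.8)
Step 4: [C₂H₅Cl] = 3.1 × 0.0608101 = 0.1885 M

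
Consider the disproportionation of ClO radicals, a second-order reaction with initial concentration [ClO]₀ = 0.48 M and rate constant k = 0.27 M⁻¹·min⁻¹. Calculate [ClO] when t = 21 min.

0.129 M

Step 1: For a second-order reaction: 1/[ClO] = 1/[ClO]₀ + kt
Step 2: 1/[ClO] = 1/0.48 + 0.27 × 21
Step 3: 1/[ClO] = 2.083 + 5.67 = 7.753
Step 4: [ClO] = 1/7.753 = 0.129 M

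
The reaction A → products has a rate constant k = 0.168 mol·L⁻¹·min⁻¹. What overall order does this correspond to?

zeroth order (0)

Step 1: The units of k for an nth-order reaction are (concentration)^(1-n)·(time)⁻¹.
Step 2: Here k has units mol·L⁻¹·min⁻¹, so the concentration exponent is 1.
Step 3: 1 - n = 1 ⇒ n = 0. The reaction is zeroth order.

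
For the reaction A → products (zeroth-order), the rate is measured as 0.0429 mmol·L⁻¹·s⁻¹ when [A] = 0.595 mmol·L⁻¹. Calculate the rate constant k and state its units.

0.0429 mmol·L⁻¹·s⁻¹

Step 1: For a zeroth-order reaction, rate = k (independent of concentration).
Step 2: k = rate = 0.0429 mmol·L⁻¹·s⁻¹.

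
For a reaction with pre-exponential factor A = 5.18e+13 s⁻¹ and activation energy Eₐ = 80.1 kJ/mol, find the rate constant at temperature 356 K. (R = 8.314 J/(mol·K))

9.14e+01 s⁻¹

Step 1: Use the Arrhenius equation: k = A × exp(-Eₐ/RT)
Step 2: Convert Eₐ to J/mol: 80.1 kJ/mol = 80100 J/mol
Step 3: Calculate the exponent: -Eₐ/(RT) = -80100/(8.314 × 356) = -27.06279
Step 4: k = 5.18e+13 × exp(-27.06279)
Step 5: k = 5.18e+13 × 1.76514e-12 = 9.1434e+01 s⁻¹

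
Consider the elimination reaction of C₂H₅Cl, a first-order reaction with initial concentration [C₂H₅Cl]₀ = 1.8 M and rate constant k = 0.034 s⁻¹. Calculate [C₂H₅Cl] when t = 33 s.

0.5861 M

Step 1: For a first-order reaction: [C₂H₅Cl] = [C₂H₅Cl]₀ × e^(-kt)
Step 2: [C₂H₅Cl] = 1.8 × e^(-0.034 × 33)
Step 3: [C₂H₅Cl] = 1.8 × e^(-1.122)
Step 4: [C₂H₅Cl] = 1.8 × 0.325628 = 0.5861 M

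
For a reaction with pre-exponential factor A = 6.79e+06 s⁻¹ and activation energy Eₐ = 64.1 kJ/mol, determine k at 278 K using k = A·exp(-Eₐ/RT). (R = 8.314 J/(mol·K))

6.13e-06 s⁻¹

Step 1: Use the Arrhenius equation: k = A × exp(-Eₐ/RT)
Step 2: Convert Eₐ to J/mol: 64.1 kJ/mol = 64100 J/mol
Step 3: Calculate the exponent: -Eₐ/(RT) = -64100/(8.314 × 278) = -27.73341
Step 4: k = 6.79e+06 × exp(-27.73341)
Step 5: k = 6.79e+06 × 9.02678e-13 = 6.1292e-06 s⁻¹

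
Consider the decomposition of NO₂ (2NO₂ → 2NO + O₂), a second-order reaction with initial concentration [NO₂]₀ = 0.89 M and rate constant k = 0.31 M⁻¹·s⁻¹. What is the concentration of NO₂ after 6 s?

0.3352 M

Step 1: For a second-order reaction: 1/[NO₂] = 1/[NO₂]₀ + kt
Step 2: 1/[NO₂] = 1/0.89 + 0.31 × 6
Step 3: 1/[NO₂] = 1.124 + 1.86 = 2.984
Step 4: [NO₂] = 1/2.984 = 0.3352 M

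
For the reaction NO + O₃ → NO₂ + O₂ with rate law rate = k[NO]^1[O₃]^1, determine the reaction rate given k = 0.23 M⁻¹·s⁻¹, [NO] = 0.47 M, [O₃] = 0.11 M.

0.01189 M/s

Step 1: The rate law is rate = k[NO]^1[O₃]^1
Step 2: Substitute: rate = 0.23 × (0.47)^1 × (0.11)^1
Step 3: rate = 0.23 × 0.47 × 0.11 = 0.011891 M/s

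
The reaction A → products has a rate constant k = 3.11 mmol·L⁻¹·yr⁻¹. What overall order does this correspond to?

zeroth order (0)

Step 1: The units of k for an nth-order reaction are (concentration)^(1-n)·(time)⁻¹.
Step 2: Here k has units mmol·L⁻¹·yr⁻¹, so the concentration exponent is 1.
Step 3: 1 - n = 1 ⇒ n = 0. The reaction is zeroth order.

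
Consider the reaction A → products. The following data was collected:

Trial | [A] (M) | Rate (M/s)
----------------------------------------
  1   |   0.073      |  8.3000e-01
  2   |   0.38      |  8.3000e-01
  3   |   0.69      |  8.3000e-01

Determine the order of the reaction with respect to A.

zeroth order (0)

Step 1: Compare trials - when concentration changes, rate stays constant.
Step 2: rate₂/rate₁ = 8.3000e-01/8.3000e-01 = 1
Step 3: [A]₂/[A]₁ = 0.38/0.073 = 5.205
Step 4: Since rate ratio ≈ (conc ratio)^0, the reaction is zeroth order.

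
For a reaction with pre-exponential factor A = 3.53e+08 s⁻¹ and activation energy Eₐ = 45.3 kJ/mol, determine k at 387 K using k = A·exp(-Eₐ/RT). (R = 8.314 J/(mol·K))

2.71e+02 s⁻¹

Step 1: Use the Arrhenius equation: k = A × exp(-Eₐ/RT)
Step 2: Convert Eₐ to J/mol: 45.3 kJ/mol = 45300 J/mol
Step 3: Calculate the exponent: -Eₐ/(RT) = -45300/(8.314 × 387) = -14.07918
Step 4: k = 3.53e+08 × exp(-14.07918)
Step 5: k = 3.53e+08 × 7.68227e-07 = 2.7118e+02 s⁻¹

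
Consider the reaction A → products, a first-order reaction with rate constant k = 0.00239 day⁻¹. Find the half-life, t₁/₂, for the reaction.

290 day

Step 1: For a first-order reaction, t₁/₂ = ln(2)/k
Step 2: t₁/₂ = ln(2)/0.00239
Step 3: t₁/₂ = 0.6931/0.00239 = 290 day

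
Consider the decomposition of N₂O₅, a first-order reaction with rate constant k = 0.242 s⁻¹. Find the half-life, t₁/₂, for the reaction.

2.864 s

Step 1: For a first-order reaction, t₁/₂ = ln(2)/k
Step 2: t₁/₂ = ln(2)/0.242
Step 3: t₁/₂ = 0.6931/0.242 = 2.864 s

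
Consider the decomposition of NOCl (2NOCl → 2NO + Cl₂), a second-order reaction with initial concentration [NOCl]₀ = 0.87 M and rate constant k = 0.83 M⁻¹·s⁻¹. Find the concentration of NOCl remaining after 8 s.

0.1284 M

Step 1: For a second-order reaction: 1/[NOCl] = 1/[NOCl]₀ + kt
Step 2: 1/[NOCl] = 1/0.87 + 0.83 × 8
Step 3: 1/[NOCl] = 1.149 + 6.64 = 7.789
Step 4: [NOCl] = 1/7.789 = 0.1284 M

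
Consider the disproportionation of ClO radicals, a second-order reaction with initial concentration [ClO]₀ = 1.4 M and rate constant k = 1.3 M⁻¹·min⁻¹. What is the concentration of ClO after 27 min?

0.02792 M

Step 1: For a second-order reaction: 1/[ClO] = 1/[ClO]₀ + kt
Step 2: 1/[ClO] = 1/1.4 + 1.3 × 27
Step 3: 1/[ClO] = 0.7143 + 35.1 = 35.81
Step 4: [ClO] = 1/35.81 = 0.02792 M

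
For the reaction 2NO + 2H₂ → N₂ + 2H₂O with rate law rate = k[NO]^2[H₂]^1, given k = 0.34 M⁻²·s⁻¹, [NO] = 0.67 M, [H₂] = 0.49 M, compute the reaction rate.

0.07479 M/s

Step 1: The rate law is rate = k[NO]^2[H₂]^1
Step 2: Substitute: rate = 0.34 × (0.67)^2 × (0.49)^1
Step 3: rate = 0.34 × 0.4489 × 0.49 = 0.0747867 M/s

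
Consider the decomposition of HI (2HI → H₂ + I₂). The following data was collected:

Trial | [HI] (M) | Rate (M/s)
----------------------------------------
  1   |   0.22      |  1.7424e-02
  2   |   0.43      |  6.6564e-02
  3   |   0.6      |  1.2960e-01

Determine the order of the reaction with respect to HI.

second order (2)

Step 1: Compare trials to find order n where rate₂/rate₁ = ([HI]₂/[HI]₁)^n
Step 2: rate₂/rate₁ = 6.6564e-02/1.7424e-02 = 3.82
Step 3: [HI]₂/[HI]₁ = 0.43/0.22 = 1.955
Step 4: n = ln(3.82)/ln(1.955) = 2.00 ≈ 2
Step 5: The reaction is second order in HI.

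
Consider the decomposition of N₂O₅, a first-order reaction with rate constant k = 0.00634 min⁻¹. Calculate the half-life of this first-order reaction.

109.3 min

Step 1: For a first-order reaction, t₁/₂ = ln(2)/k
Step 2: t₁/₂ = ln(2)/0.00634
Step 3: t₁/₂ = 0.6931/0.00634 = 109.3 min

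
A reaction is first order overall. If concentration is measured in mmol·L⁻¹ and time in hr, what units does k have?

hr⁻¹

Step 1: For overall order n, rate = k × (concentration)^n.
Step 2: Rate has units mmol·L⁻¹·hr⁻¹; concentration term has units (mmol·L⁻¹)^1.
Step 3: k = rate / (concentration)^n, so units of k = (mmol·L⁻¹)^(1-1)·hr⁻¹ = hr⁻¹.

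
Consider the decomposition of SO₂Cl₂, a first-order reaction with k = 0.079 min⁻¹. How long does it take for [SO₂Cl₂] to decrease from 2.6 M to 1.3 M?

8.774 min

Step 1: For first-order: t = ln([SO₂Cl₂]₀/[SO₂Cl₂])/k
Step 2: t = ln(2.6/1.3)/0.079
Step 3: t = ln(2)/0.079
Step 4: t = 0.6931/0.079 = 8.774 min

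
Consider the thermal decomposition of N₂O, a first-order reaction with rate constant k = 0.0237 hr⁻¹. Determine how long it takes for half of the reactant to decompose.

29.25 hr

Step 1: For a first-order reaction, t₁/₂ = ln(2)/k
Step 2: t₁/₂ = ln(2)/0.0237
Step 3: t₁/₂ = 0.6931/0.0237 = 29.25 hr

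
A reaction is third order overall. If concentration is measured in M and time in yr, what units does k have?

M⁻²·yr⁻¹

Step 1: For overall order n, rate = k × (concentration)^n.
Step 2: Rate has units M·yr⁻¹; concentration term has units M^3.
Step 3: k = rate / (concentration)^n, so units of k = M^(1-3)·yr⁻¹ = M⁻²·yr⁻¹.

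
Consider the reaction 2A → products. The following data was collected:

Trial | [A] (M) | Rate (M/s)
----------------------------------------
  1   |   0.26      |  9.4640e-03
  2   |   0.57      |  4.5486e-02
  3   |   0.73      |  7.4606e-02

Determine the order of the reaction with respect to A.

second order (2)

Step 1: Compare trials to find order n where rate₂/rate₁ = ([A]₂/[A]₁)^n
Step 2: rate₂/rate₁ = 4.5486e-02/9.4640e-03 = 4.806
Step 3: [A]₂/[A]₁ = 0.57/0.26 = 2.192
Step 4: n = ln(4.806)/ln(2.192) = 2.00 ≈ 2
Step 5: The reaction is second order in A.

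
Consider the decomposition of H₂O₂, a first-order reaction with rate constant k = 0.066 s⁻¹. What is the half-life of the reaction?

10.5 s

Step 1: For a first-order reaction, t₁/₂ = ln(2)/k
Step 2: t₁/₂ = ln(2)/0.066
Step 3: t₁/₂ = 0.6931/0.066 = 10.5 s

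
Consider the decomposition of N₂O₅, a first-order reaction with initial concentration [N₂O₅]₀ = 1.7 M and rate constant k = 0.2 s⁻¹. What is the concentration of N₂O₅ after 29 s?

0.005147 M

Step 1: For a first-order reaction: [N₂O₅] = [N₂O₅]₀ × e^(-kt)
Step 2: [N₂O₅] = 1.7 × e^(-0.2 × 29)
Step 3: [N₂O₅] = 1.7 × e^(-5.8)
Step 4: [N₂O₅] = 1.7 × 0.00302755 = 0.005147 M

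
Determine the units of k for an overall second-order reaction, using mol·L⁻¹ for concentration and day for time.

(mol·L⁻¹)⁻¹·day⁻¹

Step 1: For overall order n, rate = k × (concentration)^n.
Step 2: Rate has units mol·L⁻¹·day⁻¹; concentration term has units (mol·L⁻¹)^2.
Step 3: k = rate / (concentration)^n, so units of k = (mol·L⁻¹)^(1-2)·day⁻¹ = (mol·L⁻¹)⁻¹·day⁻¹.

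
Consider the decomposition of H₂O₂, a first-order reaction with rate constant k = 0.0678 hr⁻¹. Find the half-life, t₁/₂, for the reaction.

10.22 hr

Step 1: For a first-order reaction, t₁/₂ = ln(2)/k
Step 2: t₁/₂ = ln(2)/0.0678
Step 3: t₁/₂ = 0.6931/0.0678 = 10.22 hr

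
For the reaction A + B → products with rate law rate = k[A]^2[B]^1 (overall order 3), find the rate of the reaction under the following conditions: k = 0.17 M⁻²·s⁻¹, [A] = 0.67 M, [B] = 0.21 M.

0.01603 M/s

Step 1: The rate law is rate = k[A]^2[B]^1, overall order = 2+1 = 3
Step 2: Substitute values: rate = 0.17 × (0.67)^2 × (0.21)^1
Step 3: rate = 0.17 × 0.4489 × 0.21 = 0.0160257 M/s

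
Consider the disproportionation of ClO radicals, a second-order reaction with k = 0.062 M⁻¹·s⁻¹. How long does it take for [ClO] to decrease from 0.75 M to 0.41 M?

17.83 s

Step 1: For second-order: t = (1/[ClO] - 1/[ClO]₀)/k
Step 2: t = (1/0.41 - 1/0.75)/0.062
Step 3: t = (2.439 - 1.333)/0.062
Step 4: t = 1.106/0.062 = 17.83 s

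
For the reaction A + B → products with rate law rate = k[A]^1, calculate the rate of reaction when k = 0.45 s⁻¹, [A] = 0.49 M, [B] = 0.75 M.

0.2205 M/s

Step 1: The rate law is rate = k[A]^1
Step 2: Note that the rate does not depend on [B] (zero order in B).
Step 3: rate = 0.45 × (0.49)^1 = 0.2205 M/s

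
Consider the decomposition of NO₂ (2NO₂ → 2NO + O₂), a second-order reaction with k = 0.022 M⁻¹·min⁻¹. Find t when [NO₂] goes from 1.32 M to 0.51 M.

54.69 min

Step 1: For second-order: t = (1/[NO₂] - 1/[NO₂]₀)/k
Step 2: t = (1/0.51 - 1/1.32)/0.022
Step 3: t = (1.961 - 0.7576)/0.022
Step 4: t = 1.203/0.022 = 54.69 min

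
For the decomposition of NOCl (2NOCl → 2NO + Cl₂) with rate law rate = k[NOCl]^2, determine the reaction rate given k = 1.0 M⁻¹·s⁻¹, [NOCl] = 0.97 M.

0.9409 M/s

Step 1: Identify the rate law: rate = k[NOCl]^2
Step 2: Substitute values: rate = 1.0 × (0.97)^2
Step 3: Calculate: rate = 1.0 × 0.9409 = 0.9409 M/s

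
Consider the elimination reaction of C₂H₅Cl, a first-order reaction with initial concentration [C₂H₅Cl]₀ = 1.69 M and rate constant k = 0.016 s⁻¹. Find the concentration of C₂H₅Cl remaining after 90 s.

0.4004 M

Step 1: For a first-order reaction: [C₂H₅Cl] = [C₂H₅Cl]₀ × e^(-kt)
Step 2: [C₂H₅Cl] = 1.69 × e^(-0.016 × 90)
Step 3: [C₂H₅Cl] = 1.69 × e^(-1.44)
Step 4: [C₂H₅Cl] = 1.69 × 0.236928 = 0.4004 M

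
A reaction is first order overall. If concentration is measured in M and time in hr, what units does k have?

hr⁻¹

Step 1: For overall order n, rate = k × (concentration)^n.
Step 2: Rate has units M·hr⁻¹; concentration term has units M^1.
Step 3: k = rate / (concentration)^n, so units of k = M^(1-1)·hr⁻¹ = hr⁻¹.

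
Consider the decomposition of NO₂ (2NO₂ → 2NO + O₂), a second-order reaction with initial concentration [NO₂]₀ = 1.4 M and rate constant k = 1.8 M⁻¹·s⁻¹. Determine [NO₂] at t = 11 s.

0.04875 M

Step 1: For a second-order reaction: 1/[NO₂] = 1/[NO₂]₀ + kt
Step 2: 1/[NO₂] = 1/1.4 + 1.8 × 11
Step 3: 1/[NO₂] = 0.7143 + 19.8 = 20.51
Step 4: [NO₂] = 1/20.51 = 0.04875 M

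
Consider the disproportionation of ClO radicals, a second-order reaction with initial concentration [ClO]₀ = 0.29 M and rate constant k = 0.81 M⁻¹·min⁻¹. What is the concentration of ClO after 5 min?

0.1334 M

Step 1: For a second-order reaction: 1/[ClO] = 1/[ClO]₀ + kt
Step 2: 1/[ClO] = 1/0.29 + 0.81 × 5
Step 3: 1/[ClO] = 3.448 + 4.05 = 7.498
Step 4: [ClO] = 1/7.498 = 0.1334 M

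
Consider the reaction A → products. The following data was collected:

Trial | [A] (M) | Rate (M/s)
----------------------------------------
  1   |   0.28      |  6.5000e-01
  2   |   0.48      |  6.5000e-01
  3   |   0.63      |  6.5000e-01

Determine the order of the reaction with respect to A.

zeroth order (0)

Step 1: Compare trials - when concentration changes, rate stays constant.
Step 2: rate₂/rate₁ = 6.5000e-01/6.5000e-01 = 1
Step 3: [A]₂/[A]₁ = 0.48/0.28 = 1.714
Step 4: Since rate ratio ≈ (conc ratio)^0, the reaction is zeroth order.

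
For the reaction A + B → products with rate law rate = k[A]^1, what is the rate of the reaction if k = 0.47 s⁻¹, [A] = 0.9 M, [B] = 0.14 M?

0.423 M/s

Step 1: The rate law is rate = k[A]^1
Step 2: Note that the rate does not depend on [B] (zero order in B).
Step 3: rate = 0.47 × (0.9)^1 = 0.423 M/s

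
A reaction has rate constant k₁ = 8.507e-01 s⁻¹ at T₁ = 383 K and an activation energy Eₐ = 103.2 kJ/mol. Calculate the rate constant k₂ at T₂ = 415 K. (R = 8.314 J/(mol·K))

1.035e+01 s⁻¹

Step 1: Use the two-temperature Arrhenius form: ln(k₂/k₁) = -Eₐ/R × (1/T₂ - 1/T₁)
Step 2: Convert Eₐ to J/mol: 103.2 kJ/mol = 103200 J/mol
Step 3: 1/T₂ - 1/T₁ = 1/415 - 1/383 = -2.013275e-04 K⁻¹
Step 4: ln(k₂/k₁) = -103200/8.314 × -2.013275e-04 = 2.49904
Step 5: k₂ = k₁ × exp(2.49904) = 8.507e-01 × 1.21708e+01 = 1.035e+01 s⁻¹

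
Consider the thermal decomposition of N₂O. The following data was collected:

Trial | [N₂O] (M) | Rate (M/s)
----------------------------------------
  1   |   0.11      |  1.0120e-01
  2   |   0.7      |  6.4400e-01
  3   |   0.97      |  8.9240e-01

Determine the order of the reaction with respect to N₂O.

first order (1)

Step 1: Compare trials to find order n where rate₂/rate₁ = ([N₂O]₂/[N₂O]₁)^n
Step 2: rate₂/rate₁ = 6.4400e-01/1.0120e-01 = 6.364
Step 3: [N₂O]₂/[N₂O]₁ = 0.7/0.11 = 6.364
Step 4: n = ln(6.364)/ln(6.364) = 1.00 ≈ 1
Step 5: The reaction is first order in N₂O.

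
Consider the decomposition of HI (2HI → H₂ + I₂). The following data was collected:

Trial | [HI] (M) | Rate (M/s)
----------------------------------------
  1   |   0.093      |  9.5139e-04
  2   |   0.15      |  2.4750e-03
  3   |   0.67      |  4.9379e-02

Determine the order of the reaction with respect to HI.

second order (2)

Step 1: Compare trials to find order n where rate₂/rate₁ = ([HI]₂/[HI]₁)^n
Step 2: rate₂/rate₁ = 2.4750e-03/9.5139e-04 = 2.601
Step 3: [HI]₂/[HI]₁ = 0.15/0.093 = 1.613
Step 4: n = ln(2.601)/ln(1.613) = 2.00 ≈ 2
Step 5: The reaction is second order in HI.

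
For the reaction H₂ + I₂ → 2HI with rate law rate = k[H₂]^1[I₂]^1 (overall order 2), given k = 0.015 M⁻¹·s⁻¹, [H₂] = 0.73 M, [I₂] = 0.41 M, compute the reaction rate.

0.004489 M/s

Step 1: The rate law is rate = k[H₂]^1[I₂]^1, overall order = 1+1 = 2
Step 2: Substitute values: rate = 0.015 × (0.73)^1 × (0.41)^1
Step 3: rate = 0.015 × 0.73 × 0.41 = 0.0044895 M/s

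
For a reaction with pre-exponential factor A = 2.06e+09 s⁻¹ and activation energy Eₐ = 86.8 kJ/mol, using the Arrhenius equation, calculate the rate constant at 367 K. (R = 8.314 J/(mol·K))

9.11e-04 s⁻¹

Step 1: Use the Arrhenius equation: k = A × exp(-Eₐ/RT)
Step 2: Convert Eₐ to J/mol: 86.8 kJ/mol = 86800 J/mol
Step 3: Calculate the exponent: -Eₐ/(RT) = -86800/(8.314 × 367) = -28.44747
Step 4: k = 2.06e+09 × exp(-28.44747)
Step 5: k = 2.06e+09 × 4.41998e-13 = 9.1052e-04 s⁻¹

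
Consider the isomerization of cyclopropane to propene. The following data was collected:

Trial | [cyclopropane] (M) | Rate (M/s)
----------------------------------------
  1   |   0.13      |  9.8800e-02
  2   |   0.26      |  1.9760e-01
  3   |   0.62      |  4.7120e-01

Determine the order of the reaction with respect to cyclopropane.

first order (1)

Step 1: Compare trials to find order n where rate₂/rate₁ = ([cyclopropane]₂/[cyclopropane]₁)^n
Step 2: rate₂/rate₁ = 1.9760e-01/9.8800e-02 = 2
Step 3: [cyclopropane]₂/[cyclopropane]₁ = 0.26/0.13 = 2
Step 4: n = ln(2)/ln(2) = 1.00 ≈ 1
Step 5: The reaction is first order in cyclopropane.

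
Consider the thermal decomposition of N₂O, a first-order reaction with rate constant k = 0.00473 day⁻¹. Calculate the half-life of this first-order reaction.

146.5 day

Step 1: For a first-order reaction, t₁/₂ = ln(2)/k
Step 2: t₁/₂ = ln(2)/0.00473
Step 3: t₁/₂ = 0.6931/0.00473 = 146.5 day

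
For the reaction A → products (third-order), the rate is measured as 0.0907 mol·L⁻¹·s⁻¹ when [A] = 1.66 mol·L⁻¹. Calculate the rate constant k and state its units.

0.01983 (mol·L⁻¹)⁻²·s⁻¹

Step 1: rate = k[A]^3, so k = rate / [A]^3.
Step 2: k = 0.0907 / (1.66)^3 = 0.0907 / 4.574.
Step 3: k = 0.01983 (mol·L⁻¹)⁻²·s⁻¹.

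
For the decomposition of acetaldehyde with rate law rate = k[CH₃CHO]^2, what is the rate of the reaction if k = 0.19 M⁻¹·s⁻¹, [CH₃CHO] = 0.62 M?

0.07304 M/s

Step 1: Identify the rate law: rate = k[CH₃CHO]^2
Step 2: Substitute values: rate = 0.19 × (0.62)^2
Step 3: Calculate: rate = 0.19 × 0.3844 = 0.073036 M/s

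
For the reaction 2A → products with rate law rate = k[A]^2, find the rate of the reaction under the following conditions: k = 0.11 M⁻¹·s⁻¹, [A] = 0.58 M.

0.037 M/s

Step 1: Identify the rate law: rate = k[A]^2
Step 2: Substitute values: rate = 0.11 × (0.58)^2
Step 3: Calculate: rate = 0.11 × 0.3364 = 0.037004 M/s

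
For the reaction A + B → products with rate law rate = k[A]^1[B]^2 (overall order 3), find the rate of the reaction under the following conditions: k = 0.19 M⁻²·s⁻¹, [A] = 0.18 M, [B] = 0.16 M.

0.0008755 M/s

Step 1: The rate law is rate = k[A]^1[B]^2, overall order = 1+2 = 3
Step 2: Substitute values: rate = 0.19 × (0.18)^1 × (0.16)^2
Step 3: rate = 0.19 × 0.18 × 0.0256 = 0.00087552 M/s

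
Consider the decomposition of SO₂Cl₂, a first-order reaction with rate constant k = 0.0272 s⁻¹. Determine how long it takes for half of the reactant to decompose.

25.48 s

Step 1: For a first-order reaction, t₁/₂ = ln(2)/k
Step 2: t₁/₂ = ln(2)/0.0272
Step 3: t₁/₂ = 0.6931/0.0272 = 25.48 s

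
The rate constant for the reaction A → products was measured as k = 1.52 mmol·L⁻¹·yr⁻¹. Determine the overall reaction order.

zeroth order (0)

Step 1: The units of k for an nth-order reaction are (concentration)^(1-n)·(time)⁻¹.
Step 2: Here k has units mmol·L⁻¹·yr⁻¹, so the concentration exponent is 1.
Step 3: 1 - n = 1 ⇒ n = 0. The reaction is zeroth order.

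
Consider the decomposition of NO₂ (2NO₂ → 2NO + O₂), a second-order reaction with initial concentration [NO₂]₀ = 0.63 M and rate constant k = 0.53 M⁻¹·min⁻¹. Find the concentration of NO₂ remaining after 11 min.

0.1348 M

Step 1: For a second-order reaction: 1/[NO₂] = 1/[NO₂]₀ + kt
Step 2: 1/[NO₂] = 1/0.63 + 0.53 × 11
Step 3: 1/[NO₂] = 1.587 + 5.83 = 7.417
Step 4: [NO₂] = 1/7.417 = 0.1348 M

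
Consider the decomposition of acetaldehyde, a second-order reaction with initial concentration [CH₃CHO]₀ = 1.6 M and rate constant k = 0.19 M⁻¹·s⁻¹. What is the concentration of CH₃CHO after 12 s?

0.3442 M

Step 1: For a second-order reaction: 1/[CH₃CHO] = 1/[CH₃CHO]₀ + kt
Step 2: 1/[CH₃CHO] = 1/1.6 + 0.19 × 12
Step 3: 1/[CH₃CHO] = 0.625 + 2.28 = 2.905
Step 4: [CH₃CHO] = 1/2.905 = 0.3442 M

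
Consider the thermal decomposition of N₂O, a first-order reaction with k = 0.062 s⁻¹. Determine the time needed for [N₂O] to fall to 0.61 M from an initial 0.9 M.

6.273 s

Step 1: For first-order: t = ln([N₂O]₀/[N₂O])/k
Step 2: t = ln(0.9/0.61)/0.062
Step 3: t = ln(1.475)/0.062
Step 4: t = 0.3889/0.062 = 6.273 s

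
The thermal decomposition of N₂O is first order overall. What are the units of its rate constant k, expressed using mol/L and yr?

yr⁻¹

Step 1: For overall order n, rate = k × (concentration)^n.
Step 2: Rate has units mol/L·yr⁻¹; concentration term has units (mol/L)^1.
Step 3: k = rate / (concentration)^n, so units of k = (mol/L)^(1-1)·yr⁻¹ = yr⁻¹.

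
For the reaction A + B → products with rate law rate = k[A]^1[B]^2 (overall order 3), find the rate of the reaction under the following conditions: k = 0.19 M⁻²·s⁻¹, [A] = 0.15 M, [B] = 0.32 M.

0.002918 M/s

Step 1: The rate law is rate = k[A]^1[B]^2, overall order = 1+2 = 3
Step 2: Substitute values: rate = 0.19 × (0.15)^1 × (0.32)^2
Step 3: rate = 0.19 × 0.15 × 0.1024 = 0.0029184 M/s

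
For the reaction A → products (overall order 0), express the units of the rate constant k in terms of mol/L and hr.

mol/L·hr⁻¹

Step 1: For overall order n, rate = k × (concentration)^n.
Step 2: Rate has units mol/L·hr⁻¹; concentration term has units (mol/L)^0.
Step 3: k = rate / (concentration)^n, so units of k = (mol/L)^(1-0)·hr⁻¹ = mol/L·hr⁻¹.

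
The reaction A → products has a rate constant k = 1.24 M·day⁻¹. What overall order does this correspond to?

zeroth order (0)

Step 1: The units of k for an nth-order reaction are (concentration)^(1-n)·(time)⁻¹.
Step 2: Here k has units M·day⁻¹, so the concentration exponent is 1.
Step 3: 1 - n = 1 ⇒ n = 0. The reaction is zeroth order.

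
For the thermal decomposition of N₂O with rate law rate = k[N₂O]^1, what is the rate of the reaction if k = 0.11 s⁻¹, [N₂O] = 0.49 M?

0.0539 M/s

Step 1: Identify the rate law: rate = k[N₂O]^1
Step 2: Substitute values: rate = 0.11 × (0.49)^1
Step 3: Calculate: rate = 0.11 × 0.49 = 0.0539 M/s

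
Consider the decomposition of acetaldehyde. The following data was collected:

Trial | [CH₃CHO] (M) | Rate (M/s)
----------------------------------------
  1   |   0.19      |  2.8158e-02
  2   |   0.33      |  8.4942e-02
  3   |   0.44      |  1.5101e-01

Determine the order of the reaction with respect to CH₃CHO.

second order (2)

Step 1: Compare trials to find order n where rate₂/rate₁ = ([CH₃CHO]₂/[CH₃CHO]₁)^n
Step 2: rate₂/rate₁ = 8.4942e-02/2.8158e-02 = 3.017
Step 3: [CH₃CHO]₂/[CH₃CHO]₁ = 0.33/0.19 = 1.737
Step 4: n = ln(3.017)/ln(1.737) = 2.00 ≈ 2
Step 5: The reaction is second order in CH₃CHO.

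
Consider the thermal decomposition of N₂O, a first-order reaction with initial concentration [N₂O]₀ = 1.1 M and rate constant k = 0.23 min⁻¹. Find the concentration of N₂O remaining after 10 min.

0.1103 M

Step 1: For a first-order reaction: [N₂O] = [N₂O]₀ × e^(-kt)
Step 2: [N₂O] = 1.1 × e^(-0.23 × 10)
Step 3: [N₂O] = 1.1 × e^(-2.3)
Step 4: [N₂O] = 1.1 × 0.100259 = 0.1103 M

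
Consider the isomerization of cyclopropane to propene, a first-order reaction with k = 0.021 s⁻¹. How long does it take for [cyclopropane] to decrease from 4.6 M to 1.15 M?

66.01 s

Step 1: For first-order: t = ln([cyclopropane]₀/[cyclopropane])/k
Step 2: t = ln(4.6/1.15)/0.021
Step 3: t = ln(4)/0.021
Step 4: t = 1.386/0.021 = 66.01 s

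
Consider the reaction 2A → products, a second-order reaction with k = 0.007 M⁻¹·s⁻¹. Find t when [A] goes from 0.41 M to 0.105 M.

1012 s

Step 1: For second-order: t = (1/[A] - 1/[A]₀)/k
Step 2: t = (1/0.105 - 1/0.41)/0.007
Step 3: t = (9.524 - 2.439)/0.007
Step 4: t = 7.085/0.007 = 1012 s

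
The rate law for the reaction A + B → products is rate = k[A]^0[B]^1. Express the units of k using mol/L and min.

min⁻¹

Step 1: Overall order = 0 + 1 = 1.
Step 2: rate has units mol/L·min⁻¹; [A]^0[B]^1 has units (mol/L)^1.
Step 3: k = rate/([A]^0[B]^1), so units of k = (mol/L)^(1-1)·min⁻¹ = min⁻¹.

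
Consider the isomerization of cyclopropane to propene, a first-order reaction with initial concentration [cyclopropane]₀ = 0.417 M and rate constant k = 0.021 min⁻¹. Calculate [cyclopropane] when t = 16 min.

0.298 M

Step 1: For a first-order reaction: [cyclopropane] = [cyclopropane]₀ × e^(-kt)
Step 2: [cyclopropane] = 0.417 × e^(-0.021 × 16)
Step 3: [cyclopropane] = 0.417 × e^(-0.336)
Step 4: [cyclopropane] = 0.417 × 0.714623 = 0.298 M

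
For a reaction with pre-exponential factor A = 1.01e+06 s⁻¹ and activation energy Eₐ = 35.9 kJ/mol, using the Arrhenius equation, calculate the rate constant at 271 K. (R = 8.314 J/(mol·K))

1.21e-01 s⁻¹

Step 1: Use the Arrhenius equation: k = A × exp(-Eₐ/RT)
Step 2: Convert Eₐ to J/mol: 35.9 kJ/mol = 35900 J/mol
Step 3: Calculate the exponent: -Eₐ/(RT) = -35900/(8.314 × 271) = -15.93365
Step 4: k = 1.01e+06 × exp(-15.93365)
Step 5: k = 1.01e+06 × 1.20255e-07 = 1.2146e-01 s⁻¹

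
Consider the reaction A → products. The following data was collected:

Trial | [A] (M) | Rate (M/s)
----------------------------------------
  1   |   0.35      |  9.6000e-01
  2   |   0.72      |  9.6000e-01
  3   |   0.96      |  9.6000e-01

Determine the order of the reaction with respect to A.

zeroth order (0)

Step 1: Compare trials - when concentration changes, rate stays constant.
Step 2: rate₂/rate₁ = 9.6000e-01/9.6000e-01 = 1
Step 3: [A]₂/[A]₁ = 0.72/0.35 = 2.057
Step 4: Since rate ratio ≈ (conc ratio)^0, the reaction is zeroth order.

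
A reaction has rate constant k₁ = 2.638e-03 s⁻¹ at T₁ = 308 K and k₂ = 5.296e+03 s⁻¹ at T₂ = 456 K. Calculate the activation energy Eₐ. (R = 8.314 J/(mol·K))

114.5 kJ/mol

Step 1: Use the two-temperature Arrhenius form: ln(k₂/k₁) = -Eₐ/R × (1/T₂ - 1/T₁)
Step 2: ln(k₂/k₁) = ln(5.296e+03/2.638e-03) = ln(2.00758e+06) = 14.5124
Step 3: 1/T₂ - 1/T₁ = 1/456 - 1/308 = -1.053771e-03 K⁻¹
Step 4: Eₐ = -R × ln(k₂/k₁) / (1/T₂ - 1/T₁) = -8.314 × 14.5124 / -1.053771e-03
Step 5: Eₐ = 1.1450e+05 J/mol = 114.5 kJ/mol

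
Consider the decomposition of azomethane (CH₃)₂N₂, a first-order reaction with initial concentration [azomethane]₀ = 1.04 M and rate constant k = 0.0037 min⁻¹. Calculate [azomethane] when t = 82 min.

0.7678 M

Step 1: For a first-order reaction: [azomethane] = [azomethane]₀ × e^(-kt)
Step 2: [azomethane] = 1.04 × e^(-0.0037 × 82)
Step 3: [azomethane] = 1.04 × e^(-0.3034)
Step 4: [azomethane] = 1.04 × 0.738304 = 0.7678 M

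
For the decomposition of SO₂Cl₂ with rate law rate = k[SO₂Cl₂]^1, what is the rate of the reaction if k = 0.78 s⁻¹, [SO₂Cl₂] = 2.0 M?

1.56 M/s

Step 1: Identify the rate law: rate = k[SO₂Cl₂]^1
Step 2: Substitute values: rate = 0.78 × (2.0)^1
Step 3: Calculate: rate = 0.78 × 2 = 1.56 M/s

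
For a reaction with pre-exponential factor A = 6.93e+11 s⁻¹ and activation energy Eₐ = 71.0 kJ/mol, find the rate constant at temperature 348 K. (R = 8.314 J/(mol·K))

1.53e+01 s⁻¹

Step 1: Use the Arrhenius equation: k = A × exp(-Eₐ/RT)
Step 2: Convert Eₐ to J/mol: 71.0 kJ/mol = 71000 J/mol
Step 3: Calculate the exponent: -Eₐ/(RT) = -71000/(8.314 × 348) = -24.53969
Step 4: k = 6.93e+11 × exp(-24.53969)
Step 5: k = 6.93e+11 × 2.20064e-11 = 1.5250e+01 s⁻¹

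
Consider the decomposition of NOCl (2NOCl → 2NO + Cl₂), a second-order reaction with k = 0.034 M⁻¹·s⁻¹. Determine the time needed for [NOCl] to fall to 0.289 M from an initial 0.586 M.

51.58 s

Step 1: For second-order: t = (1/[NOCl] - 1/[NOCl]₀)/k
Step 2: t = (1/0.289 - 1/0.586)/0.034
Step 3: t = (3.46 - 1.706)/0.034
Step 4: t = 1.754/0.034 = 51.58 s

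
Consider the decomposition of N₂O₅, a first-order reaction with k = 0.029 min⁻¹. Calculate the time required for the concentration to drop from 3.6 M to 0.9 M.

47.8 min

Step 1: For first-order: t = ln([N₂O₅]₀/[N₂O₅])/k
Step 2: t = ln(3.6/0.9)/0.029
Step 3: t = ln(4)/0.029
Step 4: t = 1.386/0.029 = 47.8 min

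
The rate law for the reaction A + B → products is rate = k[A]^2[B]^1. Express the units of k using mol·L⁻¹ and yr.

(mol·L⁻¹)⁻²·yr⁻¹

Step 1: Overall order = 2 + 1 = 3.
Step 2: rate has units mol·L⁻¹·yr⁻¹; [A]^2[B]^1 has units (mol·L⁻¹)^3.
Step 3: k = rate/([A]^2[B]^1), so units of k = (mol·L⁻¹)^(1-3)·yr⁻¹ = (mol·L⁻¹)⁻²·yr⁻¹.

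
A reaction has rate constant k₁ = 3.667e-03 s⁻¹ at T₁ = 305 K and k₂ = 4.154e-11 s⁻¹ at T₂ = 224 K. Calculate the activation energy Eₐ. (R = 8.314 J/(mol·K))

128.3 kJ/mol

Step 1: Use the two-temperature Arrhenius form: ln(k₂/k₁) = -Eₐ/R × (1/T₂ - 1/T₁)
Step 2: ln(k₂/k₁) = ln(4.154e-11/3.667e-03) = ln(1.13281e-08) = -18.296
Step 3: 1/T₂ - 1/T₁ = 1/224 - 1/305 = 1.185597e-03 K⁻¹
Step 4: Eₐ = -R × ln(k₂/k₁) / (1/T₂ - 1/T₁) = -8.314 × -18.296 / 1.185597e-03
Step 5: Eₐ = 1.2830e+05 J/mol = 128.3 kJ/mol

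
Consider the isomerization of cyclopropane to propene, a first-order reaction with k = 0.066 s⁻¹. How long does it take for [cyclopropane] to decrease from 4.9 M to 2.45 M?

10.5 s

Step 1: For first-order: t = ln([cyclopropane]₀/[cyclopropane])/k
Step 2: t = ln(4.9/2.45)/0.066
Step 3: t = ln(2)/0.066
Step 4: t = 0.6931/0.066 = 10.5 s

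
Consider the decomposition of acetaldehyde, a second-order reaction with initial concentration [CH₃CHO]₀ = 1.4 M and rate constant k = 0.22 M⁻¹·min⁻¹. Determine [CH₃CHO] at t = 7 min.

0.4436 M

Step 1: For a second-order reaction: 1/[CH₃CHO] = 1/[CH₃CHO]₀ + kt
Step 2: 1/[CH₃CHO] = 1/1.4 + 0.22 × 7
Step 3: 1/[CH₃CHO] = 0.7143 + 1.54 = 2.254
Step 4: [CH₃CHO] = 1/2.254 = 0.4436 M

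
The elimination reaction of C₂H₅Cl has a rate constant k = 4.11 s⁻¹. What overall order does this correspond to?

first order (1)

Step 1: The units of k for an nth-order reaction are (concentration)^(1-n)·(time)⁻¹.
Step 2: Here k has units s⁻¹, so the concentration exponent is 0.
Step 3: 1 - n = 0 ⇒ n = 1. The reaction is first order.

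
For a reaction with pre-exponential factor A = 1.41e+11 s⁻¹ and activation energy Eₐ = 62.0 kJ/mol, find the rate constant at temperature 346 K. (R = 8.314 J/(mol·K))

6.15e+01 s⁻¹

Step 1: Use the Arrhenius equation: k = A × exp(-Eₐ/RT)
Step 2: Convert Eₐ to J/mol: 62.0 kJ/mol = 62000 J/mol
Step 3: Calculate the exponent: -Eₐ/(RT) = -62000/(8.314 × 346) = -21.55289
Step 4: k = 1.41e+11 × exp(-21.55289)
Step 5: k = 1.41e+11 × 4.36213e-10 = 6.1506e+01 s⁻¹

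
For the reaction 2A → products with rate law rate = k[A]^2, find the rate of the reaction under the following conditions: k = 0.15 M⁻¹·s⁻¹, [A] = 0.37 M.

0.02053 M/s

Step 1: Identify the rate law: rate = k[A]^2
Step 2: Substitute values: rate = 0.15 × (0.37)^2
Step 3: Calculate: rate = 0.15 × 0.1369 = 0.020535 M/s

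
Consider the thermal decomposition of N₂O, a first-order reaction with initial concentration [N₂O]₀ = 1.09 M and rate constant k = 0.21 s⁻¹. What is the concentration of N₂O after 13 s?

0.07109 M

Step 1: For a first-order reaction: [N₂O] = [N₂O]₀ × e^(-kt)
Step 2: [N₂O] = 1.09 × e^(-0.21 × 13)
Step 3: [N₂O] = 1.09 × e^(-2.73)
Step 4: [N₂O] = 1.09 × 0.0652193 = 0.07109 M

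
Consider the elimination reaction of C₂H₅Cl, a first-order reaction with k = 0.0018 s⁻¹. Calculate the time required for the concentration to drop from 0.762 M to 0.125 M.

1004 s

Step 1: For first-order: t = ln([C₂H₅Cl]₀/[C₂H₅Cl])/k
Step 2: t = ln(0.762/0.125)/0.0018
Step 3: t = ln(6.096)/0.0018
Step 4: t = 1.808/0.0018 = 1004 s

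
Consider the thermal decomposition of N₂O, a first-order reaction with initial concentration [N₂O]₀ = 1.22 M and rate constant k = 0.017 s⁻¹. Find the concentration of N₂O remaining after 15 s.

0.9454 M

Step 1: For a first-order reaction: [N₂O] = [N₂O]₀ × e^(-kt)
Step 2: [N₂O] = 1.22 × e^(-0.017 × 15)
Step 3: [N₂O] = 1.22 × e^(-0.255)
Step 4: [N₂O] = 1.22 × 0.774916 = 0.9454 M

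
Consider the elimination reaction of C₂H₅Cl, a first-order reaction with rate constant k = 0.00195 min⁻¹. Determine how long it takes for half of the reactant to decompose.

355.5 min

Step 1: For a first-order reaction, t₁/₂ = ln(2)/k
Step 2: t₁/₂ = ln(2)/0.00195
Step 3: t₁/₂ = 0.6931/0.00195 = 355.5 min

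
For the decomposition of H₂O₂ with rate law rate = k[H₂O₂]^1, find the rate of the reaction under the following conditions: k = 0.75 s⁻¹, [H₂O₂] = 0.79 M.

0.5925 M/s

Step 1: Identify the rate law: rate = k[H₂O₂]^1
Step 2: Substitute values: rate = 0.75 × (0.79)^1
Step 3: Calculate: rate = 0.75 × 0.79 = 0.5925 M/s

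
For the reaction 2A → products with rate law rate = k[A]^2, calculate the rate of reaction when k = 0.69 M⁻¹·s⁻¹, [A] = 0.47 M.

0.1524 M/s

Step 1: Identify the rate law: rate = k[A]^2
Step 2: Substitute values: rate = 0.69 × (0.47)^2
Step 3: Calculate: rate = 0.69 × 0.2209 = 0.152421 M/s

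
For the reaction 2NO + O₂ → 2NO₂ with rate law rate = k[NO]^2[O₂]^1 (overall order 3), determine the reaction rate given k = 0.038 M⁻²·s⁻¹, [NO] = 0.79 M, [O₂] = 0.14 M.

0.00332 M/s

Step 1: The rate law is rate = k[NO]^2[O₂]^1, overall order = 2+1 = 3
Step 2: Substitute values: rate = 0.038 × (0.79)^2 × (0.14)^1
Step 3: rate = 0.038 × 0.6241 × 0.14 = 0.00332021 M/s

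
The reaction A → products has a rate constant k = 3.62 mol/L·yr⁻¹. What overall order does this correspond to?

zeroth order (0)

Step 1: The units of k for an nth-order reaction are (concentration)^(1-n)·(time)⁻¹.
Step 2: Here k has units mol/L·yr⁻¹, so the concentration exponent is 1.
Step 3: 1 - n = 1 ⇒ n = 0. The reaction is zeroth order.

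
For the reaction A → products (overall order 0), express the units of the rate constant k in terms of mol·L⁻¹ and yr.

mol·L⁻¹·yr⁻¹

Step 1: For overall order n, rate = k × (concentration)^n.
Step 2: Rate has units mol·L⁻¹·yr⁻¹; concentration term has units (mol·L⁻¹)^0.
Step 3: k = rate / (concentration)^n, so units of k = (mol·L⁻¹)^(1-0)·yr⁻¹ = mol·L⁻¹·yr⁻¹.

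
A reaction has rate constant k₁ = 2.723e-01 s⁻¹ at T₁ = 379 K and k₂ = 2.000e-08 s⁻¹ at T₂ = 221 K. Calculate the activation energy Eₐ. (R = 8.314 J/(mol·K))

72.4 kJ/mol

Step 1: Use the two-temperature Arrhenius form: ln(k₂/k₁) = -Eₐ/R × (1/T₂ - 1/T₁)
Step 2: ln(k₂/k₁) = ln(2.000e-08/2.723e-01) = ln(7.34484e-08) = -16.4267
Step 3: 1/T₂ - 1/T₁ = 1/221 - 1/379 = 1.886364e-03 K⁻¹
Step 4: Eₐ = -R × ln(k₂/k₁) / (1/T₂ - 1/T₁) = -8.314 × -16.4267 / 1.886364e-03
Step 5: Eₐ = 7.2399e+04 J/mol = 72.4 kJ/mol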